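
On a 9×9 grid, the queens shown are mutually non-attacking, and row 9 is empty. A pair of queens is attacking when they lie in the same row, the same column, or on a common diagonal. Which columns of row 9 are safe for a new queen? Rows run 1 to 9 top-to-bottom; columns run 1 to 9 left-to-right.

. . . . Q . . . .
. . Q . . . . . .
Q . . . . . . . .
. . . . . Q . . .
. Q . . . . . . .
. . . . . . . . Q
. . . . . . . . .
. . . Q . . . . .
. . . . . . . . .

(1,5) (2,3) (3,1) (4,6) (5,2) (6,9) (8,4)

columns 8

(1,5) attacks row 9 at column 5.
(2,3) attacks row 9 at column 3.
(3,1) attacks row 9 at column 1 and diagonals 7.
(4,6) attacks row 9 at column 6 and diagonals 1.
(5,2) attacks row 9 at column 2 and diagonals 6.
(6,9) attacks row 9 at column 9 and diagonals 6.
(8,4) attacks row 9 at column 4 and diagonals 3, 5.
Attacked columns: {1, 2, 3, 4, 5, 6, 7, 9}. Safe: {8}.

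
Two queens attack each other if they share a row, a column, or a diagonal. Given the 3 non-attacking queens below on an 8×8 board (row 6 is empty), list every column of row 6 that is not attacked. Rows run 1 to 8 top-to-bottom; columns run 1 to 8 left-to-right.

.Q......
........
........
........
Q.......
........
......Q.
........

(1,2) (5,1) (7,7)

(1,2) attacks row 6 at column 2 and diagonals 7.
(5,1) attacks row 6 at column 1 and diagonals 2.
(7,7) attacks row 6 at column 7 and diagonals 6, 8.
Attacked columns: {1, 2, 6, 7, 8}. Safe: {3, 4, 5}.

columns 3, 4, 5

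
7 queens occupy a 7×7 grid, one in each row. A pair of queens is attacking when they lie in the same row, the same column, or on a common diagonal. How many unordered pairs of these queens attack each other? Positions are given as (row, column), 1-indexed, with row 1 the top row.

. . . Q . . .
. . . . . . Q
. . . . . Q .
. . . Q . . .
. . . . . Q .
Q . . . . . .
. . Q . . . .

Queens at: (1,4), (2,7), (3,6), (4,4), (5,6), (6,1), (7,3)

4

Same column: (1,4)–(4,4) (column 4); (3,6)–(5,6) (column 6).
Same diagonal: (1,4)–(3,6) (|1−3| = |4−6| = 2); (2,7)–(3,6) (|2−3| = |7−6| = 1).
Total attacking pairs: 4.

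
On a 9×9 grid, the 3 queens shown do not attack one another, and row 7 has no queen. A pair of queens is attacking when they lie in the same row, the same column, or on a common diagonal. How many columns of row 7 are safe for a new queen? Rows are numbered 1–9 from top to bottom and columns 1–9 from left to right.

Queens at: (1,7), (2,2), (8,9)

(1,7) attacks row 7 at column 7 and diagonals 1.
(2,2) attacks row 7 at column 2 and diagonals 7.
(8,9) attacks row 7 at column 9 and diagonals 8.
Attacked columns: {1, 2, 7, 8, 9}. Safe: {3, 4, 5, 6}.

4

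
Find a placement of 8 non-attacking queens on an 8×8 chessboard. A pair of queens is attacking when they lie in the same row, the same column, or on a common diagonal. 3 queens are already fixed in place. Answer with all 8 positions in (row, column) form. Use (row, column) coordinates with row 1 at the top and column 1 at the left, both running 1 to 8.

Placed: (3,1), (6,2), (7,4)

(1,5) (2,3) (3,1) (4,6) (5,8) (6,2) (7,4) (8,7)

Row 1: attacked by (3,1)→{1,3}; (6,2)→{2,7}; (7,4)→{4}. Safe: 5, 6, 8. Place at column 5.
Row 2: attacked by (1,5)→{4,5,6}; (3,1)→{1,2}; (6,2)→{2,6}; (7,4)→{4}. Safe: 3, 7, 8. Place at column 3.
Row 4: attacked by (1,5)→{2,5,8}; (2,3)→{1,3,5}; (3,1)→{1,2}; (6,2)→{2,4}; (7,4)→{1,4,7}. Safe: 6. Place at column 6.
Row 5: attacked by (1,5)→{1,5}; (2,3)→{3,6}; (3,1)→{1,3}; (4,6)→{5,6,7}; (6,2)→{1,2,3}; (7,4)→{2,4,6}. Safe: 8. Place at column 8.
Row 8: attacked by (1,5)→{5}; (2,3)→{3}; (3,1)→{1,6}; (4,6)→{2,6}; (5,8)→{5,8}; (6,2)→{2,4}; (7,4)→{3,4,5}. Safe: 7. Place at column 7.
Columns [5, 3, 1, 6, 8, 2, 4, 7], r−c [-4, -1, 2, -2, -3, 4, 3, 1], r+c [6, 5, 4, 10, 13, 8, 11, 15] are all distinct, so no two queens attack.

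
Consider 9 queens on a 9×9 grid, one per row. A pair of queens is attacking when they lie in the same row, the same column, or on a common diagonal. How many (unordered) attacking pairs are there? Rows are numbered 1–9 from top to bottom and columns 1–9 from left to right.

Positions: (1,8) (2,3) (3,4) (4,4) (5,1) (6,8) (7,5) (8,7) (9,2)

3

Same column: (1,8)–(6,8) (column 8); (3,4)–(4,4) (column 4).
Same diagonal: (2,3)–(3,4) (|2−3| = |3−4| = 1).
Total attacking pairs: 3.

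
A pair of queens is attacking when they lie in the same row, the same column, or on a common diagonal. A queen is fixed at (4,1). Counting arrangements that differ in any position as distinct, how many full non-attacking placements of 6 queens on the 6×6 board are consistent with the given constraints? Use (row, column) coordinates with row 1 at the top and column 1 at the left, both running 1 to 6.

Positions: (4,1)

1

Branch on row 1: col 2 → 1; col 3 → 0; col 5 → 0; col 6 → 0.
Sum: 1 + 0 + 0 + 0 = 1.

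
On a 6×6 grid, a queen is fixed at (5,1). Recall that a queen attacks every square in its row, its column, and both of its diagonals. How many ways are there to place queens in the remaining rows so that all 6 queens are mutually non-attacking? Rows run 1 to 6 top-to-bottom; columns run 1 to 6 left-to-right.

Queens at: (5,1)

Branch on row 1: col 2 → 0; col 3 → 1; col 4 → 0; col 6 → 0.
Sum: 0 + 1 + 0 + 0 = 1.

1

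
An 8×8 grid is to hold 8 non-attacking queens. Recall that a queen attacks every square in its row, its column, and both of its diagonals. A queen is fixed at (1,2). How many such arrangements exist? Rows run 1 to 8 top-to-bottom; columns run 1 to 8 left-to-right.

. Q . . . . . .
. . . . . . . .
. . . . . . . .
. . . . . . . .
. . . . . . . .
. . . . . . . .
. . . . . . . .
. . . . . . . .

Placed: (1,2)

Branch on row 2: col 4 → 1; col 5 → 2; col 6 → 2; col 7 → 2; col 8 → 1.
Sum: 1 + 2 + 2 + 2 + 1 = 8.

8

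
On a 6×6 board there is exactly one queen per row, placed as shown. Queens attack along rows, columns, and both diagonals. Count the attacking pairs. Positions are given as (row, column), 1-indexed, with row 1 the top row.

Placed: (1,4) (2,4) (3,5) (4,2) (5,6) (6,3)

Same column: (1,4)–(2,4) (column 4).
Same diagonal: (2,4)–(3,5) (|2−3| = |4−5| = 1); (2,4)–(4,2) (|2−4| = |4−2| = 2).
Total attacking pairs: 3.

3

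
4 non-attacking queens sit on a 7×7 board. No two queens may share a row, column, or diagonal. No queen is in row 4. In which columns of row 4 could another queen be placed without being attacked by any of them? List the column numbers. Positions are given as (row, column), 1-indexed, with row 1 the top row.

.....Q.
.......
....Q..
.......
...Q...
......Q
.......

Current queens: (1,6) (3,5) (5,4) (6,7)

columns 1, 2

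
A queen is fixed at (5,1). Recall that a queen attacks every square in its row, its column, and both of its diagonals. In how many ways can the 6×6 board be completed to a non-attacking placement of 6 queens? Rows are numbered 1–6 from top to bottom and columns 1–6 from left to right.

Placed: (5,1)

1

Branch on row 1: col 2 → 0; col 3 → 1; col 4 → 0; col 6 → 0.
Sum: 0 + 1 + 0 + 0 = 1.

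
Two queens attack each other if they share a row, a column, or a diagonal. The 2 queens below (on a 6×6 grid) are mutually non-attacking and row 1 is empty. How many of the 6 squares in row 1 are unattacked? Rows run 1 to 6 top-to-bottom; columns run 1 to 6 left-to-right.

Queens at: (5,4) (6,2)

4

(5,4) attacks row 1 at column 4.
(6,2) attacks row 1 at column 2.
Attacked columns: {2, 4}. Safe: {1, 3, 5, 6}.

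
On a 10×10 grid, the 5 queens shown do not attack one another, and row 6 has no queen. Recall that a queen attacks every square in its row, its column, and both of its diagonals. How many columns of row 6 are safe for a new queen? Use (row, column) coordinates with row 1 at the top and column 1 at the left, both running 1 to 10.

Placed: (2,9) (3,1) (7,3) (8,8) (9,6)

1

(2,9) attacks row 6 at column 9 and diagonals 5.
(3,1) attacks row 6 at column 1 and diagonals 4.
(7,3) attacks row 6 at column 3 and diagonals 2, 4.
(8,8) attacks row 6 at column 8 and diagonals 6, 10.
(9,6) attacks row 6 at column 6 and diagonals 3, 9.
Attacked columns: {1, 2, 3, 4, 5, 6, 8, 9, 10}. Safe: {7}.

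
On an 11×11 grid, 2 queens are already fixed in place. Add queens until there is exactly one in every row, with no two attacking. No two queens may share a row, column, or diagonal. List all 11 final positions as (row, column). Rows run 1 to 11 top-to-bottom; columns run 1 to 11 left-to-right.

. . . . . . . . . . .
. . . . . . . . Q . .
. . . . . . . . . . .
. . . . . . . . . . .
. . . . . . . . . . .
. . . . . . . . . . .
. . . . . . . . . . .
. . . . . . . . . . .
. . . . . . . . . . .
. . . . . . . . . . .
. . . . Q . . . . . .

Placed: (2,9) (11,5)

(1,2) (2,9) (3,1) (4,8) (5,4) (6,11) (7,7) (8,10) (9,6) (10,3) (11,5)

Row 1: attacked by (2,9)→{8,9,10}; (11,5)→{5}. Safe: 1, 2, 3, 4, 6, 7, 11. Place at column 2.
Row 3: attacked by (1,2)→{2,4}; (2,9)→{8,9,10}; (11,5)→{5}. Safe: 1, 3, 6, 7, 11. Place at column 1.
Row 4: attacked by (1,2)→{2,5}; (2,9)→{7,9,11}; (3,1)→{1,2}; (11,5)→{5}. Safe: 3, 4, 6, 8, 10. Place at column 8.
Row 5: attacked by (1,2)→{2,6}; (2,9)→{6,9}; (3,1)→{1,3}; (4,8)→{7,8,9}; (11,5)→{5,11}. Safe: 4, 10. Place at column 4.
Row 6: attacked by (1,2)→{2,7}; (2,9)→{5,9}; (3,1)→{1,4}; (4,8)→{6,8,10}; (5,4)→{3,4,5}; (11,5)→{5,10}. Safe: 11. Place at column 11.
Row 7: attacked by (1,2)→{2,8}; (2,9)→{4,9}; (3,1)→{1,5}; (4,8)→{5,8,11}; (5,4)→{2,4,6}; (6,11)→{10,11}; (11,5)→{1,5,9}. Safe: 3, 7. Place at column 7.
Row 8: attacked by (1,2)→{2,9}; (2,9)→{3,9}; (3,1)→{1,6}; (4,8)→{4,8}; (5,4)→{1,4,7}; (6,11)→{9,11}; (7,7)→{6,7,8}; (11,5)→{2,5,8}. Safe: 10. Place at column 10.
Row 9: attacked by (1,2)→{2,10}; (2,9)→{2,9}; (3,1)→{1,7}; (4,8)→{3,8}; (5,4)→{4,8}; (6,11)→{8,11}; (7,7)→{5,7,9}; (8,10)→{9,10,11}; (11,5)→{3,5,7}. Safe: 6. Place at column 6.
Row 10: attacked by (1,2)→{2,11}; (2,9)→{1,9}; (3,1)→{1,8}; (4,8)→{2,8}; (5,4)→{4,9}; (6,11)→{7,11}; (7,7)→{4,7,10}; (8,10)→{8,10}; (9,6)→{5,6,7}; (11,5)→{4,5,6}. Safe: 3. Place at column 3.
Columns [2, 9, 1, 8, 4, 11, 7, 10, 6, 3, 5], r−c [-1, -7, 2, -4, 1, -5, 0, -2, 3, 7, 6], r+c [3, 11, 4, 12, 9, 17, 14, 18, 15, 13, 16] are all distinct, so no two queens attack.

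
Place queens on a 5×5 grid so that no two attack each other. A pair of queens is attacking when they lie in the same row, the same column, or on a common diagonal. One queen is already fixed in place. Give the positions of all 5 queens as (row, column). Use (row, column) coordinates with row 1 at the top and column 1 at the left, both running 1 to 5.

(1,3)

(1,3) (2,1) (3,4) (4,2) (5,5)

Row 2: attacked by (1,3)→{2,3,4}. Safe: 1, 5. Place at column 1.
Row 3: attacked by (1,3)→{1,3,5}; (2,1)→{1,2}. Safe: 4. Place at column 4.
Row 4: attacked by (1,3)→{3}; (2,1)→{1,3}; (3,4)→{3,4,5}. Safe: 2. Place at column 2.
Row 5: attacked by (1,3)→{3}; (2,1)→{1,4}; (3,4)→{2,4}; (4,2)→{1,2,3}. Safe: 5. Place at column 5.
Columns [3, 1, 4, 2, 5], r−c [-2, 1, -1, 2, 0], r+c [4, 3, 7, 6, 10] are all distinct, so no two queens attack.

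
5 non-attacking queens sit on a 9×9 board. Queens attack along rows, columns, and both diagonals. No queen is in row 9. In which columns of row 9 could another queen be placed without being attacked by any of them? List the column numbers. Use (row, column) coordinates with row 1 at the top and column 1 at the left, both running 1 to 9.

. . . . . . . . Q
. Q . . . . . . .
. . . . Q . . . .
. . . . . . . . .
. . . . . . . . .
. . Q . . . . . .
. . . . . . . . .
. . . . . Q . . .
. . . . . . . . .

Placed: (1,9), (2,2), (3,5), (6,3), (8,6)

(1,9) attacks row 9 at column 9 and diagonals 1.
(2,2) attacks row 9 at column 2 and diagonals 9.
(3,5) attacks row 9 at column 5.
(6,3) attacks row 9 at column 3 and diagonals 6.
(8,6) attacks row 9 at column 6 and diagonals 5, 7.
Attacked columns: {1, 2, 3, 5, 6, 7, 9}. Safe: {4, 8}.

columns 4, 8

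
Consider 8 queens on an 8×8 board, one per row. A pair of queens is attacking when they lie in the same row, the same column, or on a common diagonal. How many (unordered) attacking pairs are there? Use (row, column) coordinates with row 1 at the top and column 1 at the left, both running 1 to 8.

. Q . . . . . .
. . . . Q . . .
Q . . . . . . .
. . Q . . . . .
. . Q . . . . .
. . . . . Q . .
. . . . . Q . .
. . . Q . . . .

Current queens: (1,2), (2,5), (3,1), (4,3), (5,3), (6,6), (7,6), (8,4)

Same column: (4,3)–(5,3) (column 3); (6,6)–(7,6) (column 6).
Same diagonal: (2,5)–(4,3) (|2−4| = |5−3| = 2); (3,1)–(5,3) (|3−5| = |1−3| = 2); (4,3)–(7,6) (|4−7| = |3−6| = 3); (6,6)–(8,4) (|6−8| = |6−4| = 2).
Total attacking pairs: 6.

6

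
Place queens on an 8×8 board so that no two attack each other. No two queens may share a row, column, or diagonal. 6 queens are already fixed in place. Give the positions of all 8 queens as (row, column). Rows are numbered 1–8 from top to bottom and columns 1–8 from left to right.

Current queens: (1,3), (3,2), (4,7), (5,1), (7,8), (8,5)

(1,3) (2,6) (3,2) (4,7) (5,1) (6,4) (7,8) (8,5)

Row 2: attacked by (1,3)→{2,3,4}; (3,2)→{1,2,3}; (4,7)→{5,7}; (5,1)→{1,4}; (7,8)→{3,8}; (8,5)→{5}. Safe: 6. Place at column 6.
Row 6: attacked by (1,3)→{3,8}; (2,6)→{2,6}; (3,2)→{2,5}; (4,7)→{5,7}; (5,1)→{1,2}; (7,8)→{7,8}; (8,5)→{3,5,7}. Safe: 4. Place at column 4.
Columns [3, 6, 2, 7, 1, 4, 8, 5], r−c [-2, -4, 1, -3, 4, 2, -1, 3], r+c [4, 8, 5, 11, 6, 10, 15, 13] are all distinct, so no two queens attack.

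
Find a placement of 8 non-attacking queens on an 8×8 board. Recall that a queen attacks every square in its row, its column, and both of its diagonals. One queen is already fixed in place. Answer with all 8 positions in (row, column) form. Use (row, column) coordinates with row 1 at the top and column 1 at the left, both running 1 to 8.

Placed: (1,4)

(1,4) (2,7) (3,1) (4,8) (5,5) (6,2) (7,6) (8,3)

Row 2: attacked by (1,4)→{3,4,5}. Safe: 1, 2, 6, 7, 8. Place at column 7.
Row 3: attacked by (1,4)→{2,4,6}; (2,7)→{6,7,8}. Safe: 1, 3, 5. Place at column 1.
Row 4: attacked by (1,4)→{1,4,7}; (2,7)→{5,7}; (3,1)→{1,2}. Safe: 3, 6, 8. Place at column 8.
Row 5: attacked by (1,4)→{4,8}; (2,7)→{4,7}; (3,1)→{1,3}; (4,8)→{7,8}. Safe: 2, 5, 6. Place at column 5.
Row 6: attacked by (1,4)→{4}; (2,7)→{3,7}; (3,1)→{1,4}; (4,8)→{6,8}; (5,5)→{4,5,6}. Safe: 2. Place at column 2.
Row 7: attacked by (1,4)→{4}; (2,7)→{2,7}; (3,1)→{1,5}; (4,8)→{5,8}; (5,5)→{3,5,7}; (6,2)→{1,2,3}. Safe: 6. Place at column 6.
Row 8: attacked by (1,4)→{4}; (2,7)→{1,7}; (3,1)→{1,6}; (4,8)→{4,8}; (5,5)→{2,5,8}; (6,2)→{2,4}; (7,6)→{5,6,7}. Safe: 3. Place at column 3.
Columns [4, 7, 1, 8, 5, 2, 6, 3], r−c [-3, -5, 2, -4, 0, 4, 1, 5], r+c [5, 9, 4, 12, 10, 8, 13, 11] are all distinct, so no two queens attack.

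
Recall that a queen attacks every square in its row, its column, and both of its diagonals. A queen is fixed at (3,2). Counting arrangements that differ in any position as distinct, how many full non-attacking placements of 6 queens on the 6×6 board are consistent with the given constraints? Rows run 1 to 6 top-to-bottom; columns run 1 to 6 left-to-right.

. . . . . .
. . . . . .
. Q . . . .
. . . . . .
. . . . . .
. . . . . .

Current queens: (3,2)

1

Branch on row 1: col 1 → 0; col 3 → 1; col 5 → 0; col 6 → 0.
Sum: 0 + 1 + 0 + 0 = 1.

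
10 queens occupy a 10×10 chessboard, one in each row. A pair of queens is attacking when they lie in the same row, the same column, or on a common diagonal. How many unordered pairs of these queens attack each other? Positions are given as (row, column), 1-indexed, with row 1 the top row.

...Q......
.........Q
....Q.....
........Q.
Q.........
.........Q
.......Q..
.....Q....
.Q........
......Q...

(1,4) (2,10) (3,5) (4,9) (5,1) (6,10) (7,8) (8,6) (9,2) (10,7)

1

Same column: (2,10)–(6,10) (column 10).
Total attacking pairs: 1.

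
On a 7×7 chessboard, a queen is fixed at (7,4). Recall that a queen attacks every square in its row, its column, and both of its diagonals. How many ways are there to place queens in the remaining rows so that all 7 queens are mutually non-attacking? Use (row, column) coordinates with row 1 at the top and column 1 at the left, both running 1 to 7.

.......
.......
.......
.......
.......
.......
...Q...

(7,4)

6

Branch on row 1: col 1 → 1; col 2 → 1; col 3 → 1; col 5 → 1; col 6 → 1; col 7 → 1.
Sum: 1 + 1 + 1 + 1 + 1 + 1 = 6.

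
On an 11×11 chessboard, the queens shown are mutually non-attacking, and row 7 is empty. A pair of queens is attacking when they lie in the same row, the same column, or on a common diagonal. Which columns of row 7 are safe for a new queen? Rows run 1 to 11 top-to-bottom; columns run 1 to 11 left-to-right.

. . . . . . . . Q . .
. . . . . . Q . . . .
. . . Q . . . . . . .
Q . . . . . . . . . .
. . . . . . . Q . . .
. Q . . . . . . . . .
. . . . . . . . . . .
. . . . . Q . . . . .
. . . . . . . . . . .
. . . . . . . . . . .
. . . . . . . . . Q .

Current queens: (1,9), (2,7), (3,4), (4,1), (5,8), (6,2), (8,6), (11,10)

(1,9) attacks row 7 at column 9 and diagonals 3.
(2,7) attacks row 7 at column 7 and diagonals 2.
(3,4) attacks row 7 at column 4 and diagonals 8.
(4,1) attacks row 7 at column 1 and diagonals 4.
(5,8) attacks row 7 at column 8 and diagonals 6, 10.
(6,2) attacks row 7 at column 2 and diagonals 1, 3.
(8,6) attacks row 7 at column 6 and diagonals 5, 7.
(11,10) attacks row 7 at column 10 and diagonals 6.
Attacked columns: {1, 2, 3, 4, 5, 6, 7, 8, 9, 10}. Safe: {11}.

columns 11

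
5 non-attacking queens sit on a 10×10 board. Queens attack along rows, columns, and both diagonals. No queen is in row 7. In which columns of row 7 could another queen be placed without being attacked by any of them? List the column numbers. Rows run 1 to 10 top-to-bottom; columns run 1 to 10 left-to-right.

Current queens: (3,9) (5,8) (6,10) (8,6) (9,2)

columns 1, 3

(3,9) attacks row 7 at column 9 and diagonals 5.
(5,8) attacks row 7 at column 8 and diagonals 6, 10.
(6,10) attacks row 7 at column 10 and diagonals 9.
(8,6) attacks row 7 at column 6 and diagonals 5, 7.
(9,2) attacks row 7 at column 2 and diagonals 4.
Attacked columns: {2, 4, 5, 6, 7, 8, 9, 10}. Safe: {1, 3}.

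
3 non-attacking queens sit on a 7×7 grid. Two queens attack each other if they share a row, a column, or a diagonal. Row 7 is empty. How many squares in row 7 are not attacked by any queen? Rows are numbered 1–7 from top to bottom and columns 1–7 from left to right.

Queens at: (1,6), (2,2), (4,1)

(1,6) attacks row 7 at column 6.
(2,2) attacks row 7 at column 2 and diagonals 7.
(4,1) attacks row 7 at column 1 and diagonals 4.
Attacked columns: {1, 2, 4, 6, 7}. Safe: {3, 5}.

2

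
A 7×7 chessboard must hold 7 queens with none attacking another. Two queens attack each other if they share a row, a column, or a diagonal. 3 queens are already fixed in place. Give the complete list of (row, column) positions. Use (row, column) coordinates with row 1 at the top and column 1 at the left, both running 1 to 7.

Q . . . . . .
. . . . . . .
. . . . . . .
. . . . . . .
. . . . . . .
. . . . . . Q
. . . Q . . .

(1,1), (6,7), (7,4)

(1,1) (2,5) (3,2) (4,6) (5,3) (6,7) (7,4)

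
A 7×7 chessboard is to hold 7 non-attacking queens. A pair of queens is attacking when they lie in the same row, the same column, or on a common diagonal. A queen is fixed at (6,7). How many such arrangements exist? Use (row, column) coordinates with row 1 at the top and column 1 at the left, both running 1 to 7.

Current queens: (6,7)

7

Branch on row 1: col 1 → 1; col 3 → 2; col 4 → 2; col 5 → 1; col 6 → 1.
Sum: 1 + 2 + 2 + 1 + 1 = 7.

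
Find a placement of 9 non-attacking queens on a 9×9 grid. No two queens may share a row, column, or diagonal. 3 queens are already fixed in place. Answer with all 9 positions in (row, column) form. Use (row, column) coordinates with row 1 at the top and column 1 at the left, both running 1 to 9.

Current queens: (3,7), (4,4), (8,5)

(1,6) (2,9) (3,7) (4,4) (5,1) (6,8) (7,2) (8,5) (9,3)

Row 1: attacked by (3,7)→{5,7,9}; (4,4)→{1,4,7}; (8,5)→{5}. Safe: 2, 3, 6, 8. Place at column 6.
Row 2: attacked by (1,6)→{5,6,7}; (3,7)→{6,7,8}; (4,4)→{2,4,6}; (8,5)→{5}. Safe: 1, 3, 9. Place at column 9.
Row 5: attacked by (1,6)→{2,6}; (2,9)→{6,9}; (3,7)→{5,7,9}; (4,4)→{3,4,5}; (8,5)→{2,5,8}. Safe: 1. Place at column 1.
Row 6: attacked by (1,6)→{1,6}; (2,9)→{5,9}; (3,7)→{4,7}; (4,4)→{2,4,6}; (5,1)→{1,2}; (8,5)→{3,5,7}. Safe: 8. Place at column 8.
Row 7: attacked by (1,6)→{6}; (2,9)→{4,9}; (3,7)→{3,7}; (4,4)→{1,4,7}; (5,1)→{1,3}; (6,8)→{7,8,9}; (8,5)→{4,5,6}. Safe: 2. Place at column 2.
Row 9: attacked by (1,6)→{6}; (2,9)→{2,9}; (3,7)→{1,7}; (4,4)→{4,9}; (5,1)→{1,5}; (6,8)→{5,8}; (7,2)→{2,4}; (8,5)→{4,5,6}. Safe: 3. Place at column 3.
Columns [6, 9, 7, 4, 1, 8, 2, 5, 3], r−c [-5, -7, -4, 0, 4, -2, 5, 3, 6], r+c [7, 11, 10, 8, 6, 14, 9, 13, 12] are all distinct, so no two queens attack.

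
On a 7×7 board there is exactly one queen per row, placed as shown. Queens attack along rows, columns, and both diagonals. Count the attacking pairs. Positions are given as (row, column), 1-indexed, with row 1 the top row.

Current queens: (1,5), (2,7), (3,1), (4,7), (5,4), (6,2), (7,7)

4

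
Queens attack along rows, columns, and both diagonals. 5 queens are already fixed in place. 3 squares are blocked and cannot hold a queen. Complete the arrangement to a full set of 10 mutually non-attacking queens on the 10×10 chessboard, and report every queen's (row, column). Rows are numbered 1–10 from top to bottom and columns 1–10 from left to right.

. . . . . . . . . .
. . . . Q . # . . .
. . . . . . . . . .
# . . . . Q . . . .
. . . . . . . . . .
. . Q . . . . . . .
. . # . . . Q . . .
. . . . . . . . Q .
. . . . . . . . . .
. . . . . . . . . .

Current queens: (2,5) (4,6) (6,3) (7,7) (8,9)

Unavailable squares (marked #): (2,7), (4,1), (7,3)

Row 1: attacked by (2,5)→{4,5,6}; (4,6)→{3,6,9}; (6,3)→{3,8}; (7,7)→{1,7}; (8,9)→{2,9}. Safe: 10. Place at column 10.
Row 3: attacked by (1,10)→{8,10}; (2,5)→{4,5,6}; (4,6)→{5,6,7}; (6,3)→{3,6}; (7,7)→{3,7}; (8,9)→{4,9}. Safe: 1, 2. Place at column 2.
Row 5: attacked by (1,10)→{6,10}; (2,5)→{2,5,8}; (3,2)→{2,4}; (4,6)→{5,6,7}; (6,3)→{2,3,4}; (7,7)→{5,7,9}; (8,9)→{6,9}. Safe: 1. Place at column 1.
Row 9: attacked by (1,10)→{2,10}; (2,5)→{5}; (3,2)→{2,8}; (4,6)→{1,6}; (5,1)→{1,5}; (6,3)→{3,6}; (7,7)→{5,7,9}; (8,9)→{8,9,10}. Safe: 4. Place at column 4.
Row 10: attacked by (1,10)→{1,10}; (2,5)→{5}; (3,2)→{2,9}; (4,6)→{6}; (5,1)→{1,6}; (6,3)→{3,7}; (7,7)→{4,7,10}; (8,9)→{7,9}; (9,4)→{3,4,5}. Safe: 8. Place at column 8.
Columns [10, 5, 2, 6, 1, 3, 7, 9, 4, 8], r−c [-9, -3, 1, -2, 4, 3, 0, -1, 5, 2], r+c [11, 7, 5, 10, 6, 9, 14, 17, 13, 18] are all distinct, so no two queens attack.

(1,10) (2,5) (3,2) (4,6) (5,1) (6,3) (7,7) (8,9) (9,4) (10,8)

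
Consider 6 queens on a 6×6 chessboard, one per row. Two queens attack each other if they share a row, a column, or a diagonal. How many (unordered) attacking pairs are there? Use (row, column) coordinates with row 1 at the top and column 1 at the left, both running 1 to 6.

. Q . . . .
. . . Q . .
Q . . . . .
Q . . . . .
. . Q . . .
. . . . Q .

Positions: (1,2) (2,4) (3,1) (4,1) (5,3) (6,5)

Same column: (3,1)–(4,1) (column 1).
Same diagonal: (3,1)–(5,3) (|3−5| = |1−3| = 2).
Total attacking pairs: 2.

2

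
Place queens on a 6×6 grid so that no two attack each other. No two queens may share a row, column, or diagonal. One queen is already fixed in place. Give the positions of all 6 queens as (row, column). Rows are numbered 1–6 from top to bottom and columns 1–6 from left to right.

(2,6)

(1,3) (2,6) (3,2) (4,5) (5,1) (6,4)

Row 1: attacked by (2,6)→{5,6}. Safe: 1, 2, 3, 4. Place at column 3.
Row 3: attacked by (1,3)→{1,3,5}; (2,6)→{5,6}. Safe: 2, 4. Place at column 2.
Row 4: attacked by (1,3)→{3,6}; (2,6)→{4,6}; (3,2)→{1,2,3}. Safe: 5. Place at column 5.
Row 5: attacked by (1,3)→{3}; (2,6)→{3,6}; (3,2)→{2,4}; (4,5)→{4,5,6}. Safe: 1. Place at column 1.
Row 6: attacked by (1,3)→{3}; (2,6)→{2,6}; (3,2)→{2,5}; (4,5)→{3,5}; (5,1)→{1,2}. Safe: 4. Place at column 4.
Columns [3, 6, 2, 5, 1, 4], r−c [-2, -4, 1, -1, 4, 2], r+c [4, 8, 5, 9, 6, 10] are all distinct, so no two queens attack.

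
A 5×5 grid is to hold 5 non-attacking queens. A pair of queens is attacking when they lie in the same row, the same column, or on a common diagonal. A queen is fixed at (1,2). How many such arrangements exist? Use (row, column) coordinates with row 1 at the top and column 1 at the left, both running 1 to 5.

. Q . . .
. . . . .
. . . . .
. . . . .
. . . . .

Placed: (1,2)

Branch on row 2: col 4 → 1; col 5 → 1.
Sum: 1 + 1 = 2.

2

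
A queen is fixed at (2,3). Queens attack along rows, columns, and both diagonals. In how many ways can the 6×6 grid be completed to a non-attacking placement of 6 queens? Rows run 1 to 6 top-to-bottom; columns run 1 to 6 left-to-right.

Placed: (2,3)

1

Branch on row 1: col 1 → 0; col 5 → 1; col 6 → 0.
Sum: 0 + 1 + 0 = 1.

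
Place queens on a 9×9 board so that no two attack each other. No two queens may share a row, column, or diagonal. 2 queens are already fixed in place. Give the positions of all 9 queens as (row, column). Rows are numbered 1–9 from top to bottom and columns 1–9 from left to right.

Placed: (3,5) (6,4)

Row 1: attacked by (3,5)→{3,5,7}; (6,4)→{4,9}. Safe: 1, 2, 6, 8. Place at column 6.
Row 2: attacked by (1,6)→{5,6,7}; (3,5)→{4,5,6}; (6,4)→{4,8}. Safe: 1, 2, 3, 9. Place at column 1.
Row 4: attacked by (1,6)→{3,6,9}; (2,1)→{1,3}; (3,5)→{4,5,6}; (6,4)→{2,4,6}. Safe: 7, 8. Place at column 7.
Row 5: attacked by (1,6)→{2,6}; (2,1)→{1,4}; (3,5)→{3,5,7}; (4,7)→{6,7,8}; (6,4)→{3,4,5}. Safe: 9. Place at column 9.
Row 7: attacked by (1,6)→{6}; (2,1)→{1,6}; (3,5)→{1,5,9}; (4,7)→{4,7}; (5,9)→{7,9}; (6,4)→{3,4,5}. Safe: 2, 8. Place at column 2.
Row 8: attacked by (1,6)→{6}; (2,1)→{1,7}; (3,5)→{5}; (4,7)→{3,7}; (5,9)→{6,9}; (6,4)→{2,4,6}; (7,2)→{1,2,3}. Safe: 8. Place at column 8.
Row 9: attacked by (1,6)→{6}; (2,1)→{1,8}; (3,5)→{5}; (4,7)→{2,7}; (5,9)→{5,9}; (6,4)→{1,4,7}; (7,2)→{2,4}; (8,8)→{7,8,9}. Safe: 3. Place at column 3.
Columns [6, 1, 5, 7, 9, 4, 2, 8, 3], r−c [-5, 1, -2, -3, -4, 2, 5, 0, 6], r+c [7, 3, 8, 11, 14, 10, 9, 16, 12] are all distinct, so no two queens attack.

(1,6) (2,1) (3,5) (4,7) (5,9) (6,4) (7,2) (8,8) (9,3)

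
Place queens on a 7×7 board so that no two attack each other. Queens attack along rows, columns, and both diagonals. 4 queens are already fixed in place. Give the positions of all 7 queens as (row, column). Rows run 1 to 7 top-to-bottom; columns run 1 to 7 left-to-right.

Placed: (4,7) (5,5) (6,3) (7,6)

(1,2) (2,4) (3,1) (4,7) (5,5) (6,3) (7,6)

Row 1: attacked by (4,7)→{4,7}; (5,5)→{1,5}; (6,3)→{3}; (7,6)→{6}. Safe: 2. Place at column 2.
Row 2: attacked by (1,2)→{1,2,3}; (4,7)→{5,7}; (5,5)→{2,5}; (6,3)→{3,7}; (7,6)→{1,6}. Safe: 4. Place at column 4.
Row 3: attacked by (1,2)→{2,4}; (2,4)→{3,4,5}; (4,7)→{6,7}; (5,5)→{3,5,7}; (6,3)→{3,6}; (7,6)→{2,6}. Safe: 1. Place at column 1.
Columns [2, 4, 1, 7, 5, 3, 6], r−c [-1, -2, 2, -3, 0, 3, 1], r+c [3, 6, 4, 11, 10, 9, 13] are all distinct, so no two queens attack.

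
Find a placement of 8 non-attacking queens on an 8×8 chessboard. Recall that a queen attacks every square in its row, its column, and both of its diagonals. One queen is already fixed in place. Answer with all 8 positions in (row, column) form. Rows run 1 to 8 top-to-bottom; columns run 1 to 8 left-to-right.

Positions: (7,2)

(1,7) (2,5) (3,3) (4,1) (5,6) (6,8) (7,2) (8,4)

Row 1: attacked by (7,2)→{2,8}. Safe: 1, 3, 4, 5, 6, 7. Place at column 7.
Row 2: attacked by (1,7)→{6,7,8}; (7,2)→{2,7}. Safe: 1, 3, 4, 5. Place at column 5.
Row 3: attacked by (1,7)→{5,7}; (2,5)→{4,5,6}; (7,2)→{2,6}. Safe: 1, 3, 8. Place at column 3.
Row 4: attacked by (1,7)→{4,7}; (2,5)→{3,5,7}; (3,3)→{2,3,4}; (7,2)→{2,5}. Safe: 1, 6, 8. Place at column 1.
Row 5: attacked by (1,7)→{3,7}; (2,5)→{2,5,8}; (3,3)→{1,3,5}; (4,1)→{1,2}; (7,2)→{2,4}. Safe: 6. Place at column 6.
Row 6: attacked by (1,7)→{2,7}; (2,5)→{1,5}; (3,3)→{3,6}; (4,1)→{1,3}; (5,6)→{5,6,7}; (7,2)→{1,2,3}. Safe: 4, 8. Place at column 8.
Row 8: attacked by (1,7)→{7}; (2,5)→{5}; (3,3)→{3,8}; (4,1)→{1,5}; (5,6)→{3,6}; (6,8)→{6,8}; (7,2)→{1,2,3}. Safe: 4. Place at column 4.
Columns [7, 5, 3, 1, 6, 8, 2, 4], r−c [-6, -3, 0, 3, -1, -2, 5, 4], r+c [8, 7, 6, 5, 11, 14, 9, 12] are all distinct, so no two queens attack.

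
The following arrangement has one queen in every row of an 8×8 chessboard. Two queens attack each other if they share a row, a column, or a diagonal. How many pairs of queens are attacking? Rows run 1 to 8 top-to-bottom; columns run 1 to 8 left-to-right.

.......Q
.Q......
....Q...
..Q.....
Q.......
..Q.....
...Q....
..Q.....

6

Same column: (4,3)–(6,3) (column 3); (4,3)–(8,3) (column 3); (6,3)–(8,3) (column 3).
Same diagonal: (1,8)–(6,3) (|1−6| = |8−3| = 5); (6,3)–(7,4) (|6−7| = |3−4| = 1); (7,4)–(8,3) (|7−8| = |4−3| = 1).
Total attacking pairs: 6.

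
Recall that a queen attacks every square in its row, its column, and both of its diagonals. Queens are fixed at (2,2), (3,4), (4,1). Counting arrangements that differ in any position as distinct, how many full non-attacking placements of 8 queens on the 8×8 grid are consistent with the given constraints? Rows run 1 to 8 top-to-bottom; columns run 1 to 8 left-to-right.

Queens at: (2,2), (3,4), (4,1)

Branch on row 1: col 5 → 0; col 7 → 1; col 8 → 1.
Sum: 0 + 1 + 1 = 2.

2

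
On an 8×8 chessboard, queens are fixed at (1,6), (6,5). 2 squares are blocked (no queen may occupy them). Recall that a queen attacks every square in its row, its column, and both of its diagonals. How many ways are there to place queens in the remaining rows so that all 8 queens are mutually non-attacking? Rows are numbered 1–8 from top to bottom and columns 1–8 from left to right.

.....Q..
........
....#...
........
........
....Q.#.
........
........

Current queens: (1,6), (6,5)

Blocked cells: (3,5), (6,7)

3

Branch on row 2: col 2 → 1; col 3 → 1; col 4 → 1; col 8 → 0.
Sum: 1 + 1 + 1 + 0 = 3.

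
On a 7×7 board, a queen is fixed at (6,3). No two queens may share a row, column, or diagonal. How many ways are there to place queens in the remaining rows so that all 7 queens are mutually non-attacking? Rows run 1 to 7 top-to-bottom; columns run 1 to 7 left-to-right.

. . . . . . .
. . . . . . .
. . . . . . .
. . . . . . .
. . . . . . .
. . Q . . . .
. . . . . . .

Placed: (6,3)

6

Branch on row 1: col 1 → 0; col 2 → 3; col 4 → 1; col 5 → 0; col 6 → 1; col 7 → 1.
Sum: 0 + 3 + 1 + 0 + 1 + 1 = 6.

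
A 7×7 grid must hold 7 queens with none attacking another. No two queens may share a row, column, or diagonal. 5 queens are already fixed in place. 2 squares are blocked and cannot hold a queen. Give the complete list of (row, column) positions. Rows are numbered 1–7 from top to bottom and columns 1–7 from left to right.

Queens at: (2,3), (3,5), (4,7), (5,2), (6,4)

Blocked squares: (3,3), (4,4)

(1,1) (2,3) (3,5) (4,7) (5,2) (6,4) (7,6)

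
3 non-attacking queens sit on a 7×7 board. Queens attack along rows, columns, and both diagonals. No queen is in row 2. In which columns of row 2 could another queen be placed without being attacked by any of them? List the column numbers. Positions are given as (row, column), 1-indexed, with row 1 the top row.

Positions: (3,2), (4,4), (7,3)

columns 5, 7

(3,2) attacks row 2 at column 2 and diagonals 1, 3.
(4,4) attacks row 2 at column 4 and diagonals 2, 6.
(7,3) attacks row 2 at column 3.
Attacked columns: {1, 2, 3, 4, 6}. Safe: {5, 7}.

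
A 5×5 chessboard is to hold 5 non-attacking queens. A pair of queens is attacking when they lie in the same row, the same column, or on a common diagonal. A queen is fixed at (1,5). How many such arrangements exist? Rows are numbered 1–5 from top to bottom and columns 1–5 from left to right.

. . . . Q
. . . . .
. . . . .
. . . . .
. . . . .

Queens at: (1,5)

2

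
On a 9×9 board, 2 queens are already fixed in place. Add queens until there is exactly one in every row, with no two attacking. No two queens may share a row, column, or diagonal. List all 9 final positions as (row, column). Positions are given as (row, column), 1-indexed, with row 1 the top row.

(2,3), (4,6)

Row 1: attacked by (2,3)→{2,3,4}; (4,6)→{3,6,9}. Safe: 1, 5, 7, 8. Place at column 7.
Row 3: attacked by (1,7)→{5,7,9}; (2,3)→{2,3,4}; (4,6)→{5,6,7}. Safe: 1, 8. Place at column 1.
Row 5: attacked by (1,7)→{3,7}; (2,3)→{3,6}; (3,1)→{1,3}; (4,6)→{5,6,7}. Safe: 2, 4, 8, 9. Place at column 8.
Row 6: attacked by (1,7)→{2,7}; (2,3)→{3,7}; (3,1)→{1,4}; (4,6)→{4,6,8}; (5,8)→{7,8,9}. Safe: 5. Place at column 5.
Row 7: attacked by (1,7)→{1,7}; (2,3)→{3,8}; (3,1)→{1,5}; (4,6)→{3,6,9}; (5,8)→{6,8}; (6,5)→{4,5,6}. Safe: 2. Place at column 2.
Row 8: attacked by (1,7)→{7}; (2,3)→{3,9}; (3,1)→{1,6}; (4,6)→{2,6}; (5,8)→{5,8}; (6,5)→{3,5,7}; (7,2)→{1,2,3}. Safe: 4. Place at column 4.
Row 9: attacked by (1,7)→{7}; (2,3)→{3}; (3,1)→{1,7}; (4,6)→{1,6}; (5,8)→{4,8}; (6,5)→{2,5,8}; (7,2)→{2,4}; (8,4)→{3,4,5}. Safe: 9. Place at column 9.
Columns [7, 3, 1, 6, 8, 5, 2, 4, 9], r−c [-6, -1, 2, -2, -3, 1, 5, 4, 0], r+c [8, 5, 4, 10, 13, 11, 9, 12, 18] are all distinct, so no two queens attack.

(1,7) (2,3) (3,1) (4,6) (5,8) (6,5) (7,2) (8,4) (9,9)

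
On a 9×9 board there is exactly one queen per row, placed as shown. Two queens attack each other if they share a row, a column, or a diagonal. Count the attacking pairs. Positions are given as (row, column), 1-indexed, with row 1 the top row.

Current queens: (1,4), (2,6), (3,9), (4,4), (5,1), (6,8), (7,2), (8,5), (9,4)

6

Same column: (1,4)–(4,4) (column 4); (1,4)–(9,4) (column 4); (4,4)–(9,4) (column 4).
Same diagonal: (2,6)–(4,4) (|2−4| = |6−4| = 2); (7,2)–(9,4) (|7−9| = |2−4| = 2); (8,5)–(9,4) (|8−9| = |5−4| = 1).
Total attacking pairs: 6.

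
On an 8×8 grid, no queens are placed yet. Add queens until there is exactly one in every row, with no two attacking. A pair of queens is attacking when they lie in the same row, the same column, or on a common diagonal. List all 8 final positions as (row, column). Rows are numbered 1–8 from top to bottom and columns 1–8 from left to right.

Row 1: Safe: 1, 2, 3, 4, 5, 6, 7, 8. Place at column 6.
Row 2: attacked by (1,6)→{5,6,7}. Safe: 1, 2, 3, 4, 8. Place at column 2.
Row 3: attacked by (1,6)→{4,6,8}; (2,2)→{1,2,3}. Safe: 5, 7. Place at column 7.
Row 4: attacked by (1,6)→{3,6}; (2,2)→{2,4}; (3,7)→{6,7,8}. Safe: 1, 5. Place at column 1.
Row 5: attacked by (1,6)→{2,6}; (2,2)→{2,5}; (3,7)→{5,7}; (4,1)→{1,2}. Safe: 3, 4, 8. Place at column 4.
Row 6: attacked by (1,6)→{1,6}; (2,2)→{2,6}; (3,7)→{4,7}; (4,1)→{1,3}; (5,4)→{3,4,5}. Safe: 8. Place at column 8.
Row 7: attacked by (1,6)→{6}; (2,2)→{2,7}; (3,7)→{3,7}; (4,1)→{1,4}; (5,4)→{2,4,6}; (6,8)→{7,8}. Safe: 5. Place at column 5.
Row 8: attacked by (1,6)→{6}; (2,2)→{2,8}; (3,7)→{2,7}; (4,1)→{1,5}; (5,4)→{1,4,7}; (6,8)→{6,8}; (7,5)→{4,5,6}. Safe: 3. Place at column 3.
Columns [6, 2, 7, 1, 4, 8, 5, 3], r−c [-5, 0, -4, 3, 1, -2, 2, 5], r+c [7, 4, 10, 5, 9, 14, 12, 11] are all distinct, so no two queens attack.

(1,6) (2,2) (3,7) (4,1) (5,4) (6,8) (7,5) (8,3)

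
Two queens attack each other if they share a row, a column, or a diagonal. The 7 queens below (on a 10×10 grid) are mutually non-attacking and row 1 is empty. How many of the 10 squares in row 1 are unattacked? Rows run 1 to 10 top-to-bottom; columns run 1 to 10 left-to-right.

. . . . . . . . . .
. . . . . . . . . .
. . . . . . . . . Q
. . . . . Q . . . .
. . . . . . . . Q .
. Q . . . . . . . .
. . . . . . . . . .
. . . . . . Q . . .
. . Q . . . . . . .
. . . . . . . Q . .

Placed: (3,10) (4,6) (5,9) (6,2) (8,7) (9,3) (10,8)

2

(3,10) attacks row 1 at column 10 and diagonals 8.
(4,6) attacks row 1 at column 6 and diagonals 3, 9.
(5,9) attacks row 1 at column 9 and diagonals 5.
(6,2) attacks row 1 at column 2 and diagonals 7.
(8,7) attacks row 1 at column 7.
(9,3) attacks row 1 at column 3.
(10,8) attacks row 1 at column 8.
Attacked columns: {2, 3, 5, 6, 7, 8, 9, 10}. Safe: {1, 4}.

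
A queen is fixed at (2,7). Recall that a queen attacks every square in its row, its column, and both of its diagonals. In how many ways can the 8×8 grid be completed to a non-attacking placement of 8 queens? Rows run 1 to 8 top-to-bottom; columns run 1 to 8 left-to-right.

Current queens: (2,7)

Branch on row 1: col 1 → 2; col 2 → 2; col 3 → 2; col 4 → 4; col 5 → 6.
Sum: 2 + 2 + 2 + 4 + 6 = 16.

16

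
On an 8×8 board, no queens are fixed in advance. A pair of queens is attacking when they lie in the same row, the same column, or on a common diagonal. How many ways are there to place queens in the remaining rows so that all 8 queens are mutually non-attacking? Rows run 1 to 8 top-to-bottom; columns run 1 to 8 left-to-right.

92

Branch on row 1: col 1 → 4; col 2 → 8; col 3 → 16; col 4 → 18; col 5 → 18; col 6 → 16; col 7 → 8; col 8 → 4.
Sum: 4 + 8 + 16 + 18 + 18 + 16 + 8 + 4 = 92.
(This is the classic 8-queens count.)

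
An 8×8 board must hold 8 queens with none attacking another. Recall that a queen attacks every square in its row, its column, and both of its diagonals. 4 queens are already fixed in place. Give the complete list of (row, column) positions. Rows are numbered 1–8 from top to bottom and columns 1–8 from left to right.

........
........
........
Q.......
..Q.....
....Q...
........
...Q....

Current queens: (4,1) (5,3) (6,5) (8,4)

(1,2) (2,8) (3,6) (4,1) (5,3) (6,5) (7,7) (8,4)

Row 1: attacked by (4,1)→{1,4}; (5,3)→{3,7}; (6,5)→{5}; (8,4)→{4}. Safe: 2, 6, 8. Place at column 2.
Row 2: attacked by (1,2)→{1,2,3}; (4,1)→{1,3}; (5,3)→{3,6}; (6,5)→{1,5}; (8,4)→{4}. Safe: 7, 8. Place at column 8.
Row 3: attacked by (1,2)→{2,4}; (2,8)→{7,8}; (4,1)→{1,2}; (5,3)→{1,3,5}; (6,5)→{2,5,8}; (8,4)→{4}. Safe: 6. Place at column 6.
Row 7: attacked by (1,2)→{2,8}; (2,8)→{3,8}; (3,6)→{2,6}; (4,1)→{1,4}; (5,3)→{1,3,5}; (6,5)→{4,5,6}; (8,4)→{3,4,5}. Safe: 7. Place at column 7.
Columns [2, 8, 6, 1, 3, 5, 7, 4], r−c [-1, -6, -3, 3, 2, 1, 0, 4], r+c [3, 10, 9, 5, 8, 11, 14, 12] are all distinct, so no two queens attack.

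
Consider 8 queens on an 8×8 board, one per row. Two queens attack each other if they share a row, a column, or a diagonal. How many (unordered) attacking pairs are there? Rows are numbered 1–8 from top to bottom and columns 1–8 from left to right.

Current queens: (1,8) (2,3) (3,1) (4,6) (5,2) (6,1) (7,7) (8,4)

2

Same column: (3,1)–(6,1) (column 1).
Same diagonal: (5,2)–(6,1) (|5−6| = |2−1| = 1).
Total attacking pairs: 2.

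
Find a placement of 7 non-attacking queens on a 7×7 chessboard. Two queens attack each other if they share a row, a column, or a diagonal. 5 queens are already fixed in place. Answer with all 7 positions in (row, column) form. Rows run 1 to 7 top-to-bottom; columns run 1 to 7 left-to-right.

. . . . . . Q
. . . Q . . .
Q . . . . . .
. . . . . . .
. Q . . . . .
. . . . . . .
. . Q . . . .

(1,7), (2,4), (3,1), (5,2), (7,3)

(1,7) (2,4) (3,1) (4,5) (5,2) (6,6) (7,3)

Row 4: attacked by (1,7)→{4,7}; (2,4)→{2,4,6}; (3,1)→{1,2}; (5,2)→{1,2,3}; (7,3)→{3,6}. Safe: 5. Place at column 5.
Row 6: attacked by (1,7)→{2,7}; (2,4)→{4}; (3,1)→{1,4}; (4,5)→{3,5,7}; (5,2)→{1,2,3}; (7,3)→{2,3,4}. Safe: 6. Place at column 6.
Columns [7, 4, 1, 5, 2, 6, 3], r−c [-6, -2, 2, -1, 3, 0, 4], r+c [8, 6, 4, 9, 7, 12, 10] are all distinct, so no two queens attack.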